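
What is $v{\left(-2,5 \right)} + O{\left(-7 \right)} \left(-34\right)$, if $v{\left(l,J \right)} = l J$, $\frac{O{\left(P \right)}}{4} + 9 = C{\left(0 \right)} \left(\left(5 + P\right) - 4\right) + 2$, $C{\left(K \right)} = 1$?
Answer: $1758$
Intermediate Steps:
$O{\left(P \right)} = -24 + 4 P$ ($O{\left(P \right)} = -36 + 4 \left(1 \left(\left(5 + P\right) - 4\right) + 2\right) = -36 + 4 \left(1 \left(1 + P\right) + 2\right) = -36 + 4 \left(\left(1 + P\right) + 2\right) = -36 + 4 \left(3 + P\right) = -36 + \left(12 + 4 P\right) = -24 + 4 P$)
$v{\left(l,J \right)} = J l$
$v{\left(-2,5 \right)} + O{\left(-7 \right)} \left(-34\right) = 5 \left(-2\right) + \left(-24 + 4 \left(-7\right)\right) \left(-34\right) = -10 + \left(-24 - 28\right) \left(-34\right) = -10 - -1768 = -10 + 1768 = 1758$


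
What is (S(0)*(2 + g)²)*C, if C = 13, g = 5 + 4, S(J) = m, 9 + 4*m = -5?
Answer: -11011/2 ≈ -5505.5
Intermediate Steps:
m = -7/2 (m = -9/4 + (¼)*(-5) = -9/4 - 5/4 = -7/2 ≈ -3.5000)
S(J) = -7/2
g = 9
(S(0)*(2 + g)²)*C = -7*(2 + 9)²/2*13 = -7/2*11²*13 = -7/2*121*13 = -847/2*13 = -11011/2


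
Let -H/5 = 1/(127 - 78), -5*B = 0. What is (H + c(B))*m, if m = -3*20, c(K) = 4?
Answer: -11460/49 ≈ -233.88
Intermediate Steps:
B = 0 (B = -1/5*0 = 0)
H = -5/49 (H = -5/(127 - 78) = -5/49 ≈ -0.10204)
m = -60
(H + c(B))*m = (-5/49 + 4)*(-60) = (191/49)*(-60) = -11460/49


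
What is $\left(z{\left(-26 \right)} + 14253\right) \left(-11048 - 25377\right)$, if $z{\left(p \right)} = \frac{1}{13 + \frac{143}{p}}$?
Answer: $- \frac{1557511145}{3} \approx -5.1917 \cdot 10^{8}$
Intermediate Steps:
$\left(z{\left(-26 \right)} + 14253\right) \left(-11048 - 25377\right) = \left(\frac{1}{13} \left(-26\right) \frac{1}{11 - 26} + 14253\right) \left(-11048 - 25377\right) = \left(\frac{1}{13} \left(-26\right) \frac{1}{-15} + 14253\right) \left(-36425\right) = \left(\frac{1}{13} \left(-26\right) \left(- \frac{1}{15}\right) + 14253\right) \left(-36425\right) = \left(\frac{2}{15} + 14253\right) \left(-36425\right) = \frac{213797}{15} \left(-36425\right) = - \frac{1557511145}{3}$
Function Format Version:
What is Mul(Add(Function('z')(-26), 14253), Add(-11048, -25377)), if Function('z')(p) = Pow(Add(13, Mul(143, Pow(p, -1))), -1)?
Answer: Rational(-1557511145, 3) ≈ -5.1917e+8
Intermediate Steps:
Mul(Add(Function('z')(-26), 14253), Add(-11048, -25377)) = Mul(Add(Mul(Rational(1, 13), -26, Pow(Add(11, -26), -1)), 14253), Add(-11048, -25377)) = Mul(Add(Mul(Rational(1, 13), -26, Pow(-15, -1)), 14253), -36425) = Mul(Add(Mul(Rational(1, 13), -26, Rational(-1, 15)), 14253), -36425) = Mul(Add(Rational(2, 15), 14253), -36425) = Mul(Rational(213797, 15), -36425) = Rational(-1557511145, 3)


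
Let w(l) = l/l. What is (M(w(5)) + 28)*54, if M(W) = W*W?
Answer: 1566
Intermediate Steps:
w(l) = 1
M(W) = W**2
(M(w(5)) + 28)*54 = (1**2 + 28)*54 = (1 + 28)*54 = 29*54 = 1566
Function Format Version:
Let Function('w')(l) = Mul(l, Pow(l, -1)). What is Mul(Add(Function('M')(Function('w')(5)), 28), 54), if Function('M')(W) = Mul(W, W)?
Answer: 1566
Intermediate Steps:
Function('w')(l) = 1
Function('M')(W) = Pow(W, 2)
Mul(Add(Function('M')(Function('w')(5)), 28), 54) = Mul(Add(Pow(1, 2), 28), 54) = Mul(Add(1, 28), 54) = Mul(29, 54) = 1566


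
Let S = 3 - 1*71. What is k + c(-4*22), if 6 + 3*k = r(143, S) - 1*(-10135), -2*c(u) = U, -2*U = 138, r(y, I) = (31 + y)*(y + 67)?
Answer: 93545/6 ≈ 15591.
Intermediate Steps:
S = -68 (S = 3 - 71 = -68)
r(y, I) = (31 + y)*(67 + y)
U = -69 (U = -½*138 = -69)
c(u) = 69/2 (c(u) = -½*(-69) = 69/2)
k = 46669/3 (k = -2 + ((2077 + 143² + 98*143) - 1*(-10135))/3 = -2 + ((2077 + 20449 + 14014) + 10135)/3 = -2 + (36540 + 10135)/3 = -2 + (⅓)*46675 = -2 + 46675/3 = 46669/3 ≈ 15556.)
k + c(-4*22) = 46669/3 + 69/2 = 93545/6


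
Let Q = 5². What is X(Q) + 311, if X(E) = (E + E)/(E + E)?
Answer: 312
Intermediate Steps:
Q = 25
X(E) = 1 (X(E) = (2*E)/((2*E)) = (2*E)*(1/(2*E)) = 1)
X(Q) + 311 = 1 + 311 = 312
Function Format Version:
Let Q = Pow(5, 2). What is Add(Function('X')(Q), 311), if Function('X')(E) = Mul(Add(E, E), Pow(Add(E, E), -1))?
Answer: 312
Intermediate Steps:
Q = 25
Function('X')(E) = 1 (Function('X')(E) = Mul(Mul(2, E), Pow(Mul(2, E), -1)) = Mul(Mul(2, E), Mul(Rational(1, 2), Pow(E, -1))) = 1)
Add(Function('X')(Q), 311) = Add(1, 311) = 312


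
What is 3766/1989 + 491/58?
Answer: 1195027/115362 ≈ 10.359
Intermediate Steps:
3766/1989 + 491/58 = 1195027/115362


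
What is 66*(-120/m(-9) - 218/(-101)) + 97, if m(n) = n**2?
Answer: 128785/909 ≈ 141.68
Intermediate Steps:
66*(-120/m(-9) - 218/(-101)) + 97 = 66*(-120/((-9)**2) - 218/(-101)) + 97 = 66*(-120/81 - 218*(-1/101)) + 97 = 66*(-120*1/81 + 218/101) + 97 = 66*(-40/27 + 218/101) + 97 = 66*(1846/2727) + 97 = 40612/909 + 97 = 128785/909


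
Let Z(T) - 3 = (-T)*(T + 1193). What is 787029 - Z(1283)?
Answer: 3963734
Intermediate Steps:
Z(T) = 3 - T*(1193 + T) (Z(T) = 3 + (-T)*(T + 1193) = 3 + (-T)*(1193 + T) = 3 - T*(1193 + T))
787029 - Z(1283) = 787029 - (3 - 1*1283**2 - 1193*1283) = 787029 - (3 - 1*1646089 - 1530619) = 787029 - (3 - 1646089 - 1530619) = 787029 - 1*(-3176705) = 787029 + 3176705 = 3963734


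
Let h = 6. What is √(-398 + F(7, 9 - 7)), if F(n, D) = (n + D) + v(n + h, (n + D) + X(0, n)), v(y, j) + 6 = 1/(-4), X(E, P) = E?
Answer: I*√1581/2 ≈ 19.881*I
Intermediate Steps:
v(y, j) = -25/4 (v(y, j) = -6 + 1/(-4) = -6 - ¼ = -25/4)
F(n, D) = -25/4 + D + n (F(n, D) = (n + D) - 25/4 = (D + n) - 25/4 = -25/4 + D + n)
√(-398 + F(7, 9 - 7)) = √(-398 + (-25/4 + (9 - 7) + 7)) = √(-398 + (-25/4 + 2 + 7)) = √(-398 + 11/4) = √(-1581/4) = I*√1581/2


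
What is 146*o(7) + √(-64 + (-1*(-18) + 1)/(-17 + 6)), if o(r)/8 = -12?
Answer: -14016 + I*√7953/11 ≈ -14016.0 + 8.1072*I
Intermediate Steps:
o(r) = -96 (o(r) = 8*(-12) = -96)
146*o(7) + √(-64 + (-1*(-18) + 1)/(-17 + 6)) = 146*(-96) + √(-64 + (-1*(-18) + 1)/(-17 + 6)) = -14016 + √(-64 + (18 + 1)/(-11)) = -14016 + √(-64 + 19*(-1/11)) = -14016 + √(-64 - 19/11) = -14016 + √(-723/11) = -14016 + I*√7953/11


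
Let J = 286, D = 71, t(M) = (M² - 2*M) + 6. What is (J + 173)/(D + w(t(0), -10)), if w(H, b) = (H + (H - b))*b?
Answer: -459/149 ≈ -3.0805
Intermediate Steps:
t(M) = 6 + M² - 2*M
w(H, b) = b*(-b + 2*H) (w(H, b) = (-b + 2*H)*b = b*(-b + 2*H))
(J + 173)/(D + w(t(0), -10)) = (286 + 173)/(71 - 10*(-1*(-10) + 2*(6 + 0² - 2*0))) = 459/(71 - 10*(10 + 2*(6 + 0 + 0))) = 459/(71 - 10*(10 + 2*6)) = 459/(71 - 10*(10 + 12)) = 459/(71 - 10*22) = 459/(71 - 220) = 459/(-149) = 459*(-1/149) = -459/149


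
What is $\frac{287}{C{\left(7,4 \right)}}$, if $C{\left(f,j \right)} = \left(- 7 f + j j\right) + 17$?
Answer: $- \frac{287}{16} \approx -17.938$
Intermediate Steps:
$C{\left(f,j \right)} = 17 + j^{2} - 7 f$ ($C{\left(f,j \right)} = \left(- 7 f + j^{2}\right) + 17 = \left(j^{2} - 7 f\right) + 17 = 17 + j^{2} - 7 f$)
$\frac{287}{C{\left(7,4 \right)}} = \frac{287}{17 + 4^{2} - 49} = \frac{287}{17 + 16 - 49} = \frac{287}{-16} = 287 \left(- \frac{1}{16}\right) = - \frac{287}{16}$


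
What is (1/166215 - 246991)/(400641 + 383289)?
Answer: -20526804532/65150462475 ≈ -0.31507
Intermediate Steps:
(1/166215 - 246991)/(400641 + 383289) = (1/166215 - 246991)/783930 = -41053609064/166215*1/783930 = -20526804532/65150462475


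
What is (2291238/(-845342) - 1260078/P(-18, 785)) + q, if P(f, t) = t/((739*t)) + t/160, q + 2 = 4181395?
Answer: 64171732299745532/16351027635 ≈ 3.9246e+6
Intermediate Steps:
q = 4181393 (q = -2 + 4181395 = 4181393)
P(f, t) = 1/739 + t/160 (P(f, t) = t*(1/(739*t)) + t*(1/160) = 1/739 + t/160)
(2291238/(-845342) - 1260078/P(-18, 785)) + q = (2291238/(-845342) - 1260078/(1/739 + (1/160)*785)) + 4181393 = (2291238*(-1/845342) - 1260078/(1/739 + 157/32)) + 4181393 = (-1145619/422671 - 1260078/116055/23648) + 4181393 = (-1145619/422671 - 1260078*23648/116055) + 4181393 = (-1145619/422671 - 9932774848/38685) + 4181393 = -4198340196050023/16351027635 + 4181393 = 64171732299745532/16351027635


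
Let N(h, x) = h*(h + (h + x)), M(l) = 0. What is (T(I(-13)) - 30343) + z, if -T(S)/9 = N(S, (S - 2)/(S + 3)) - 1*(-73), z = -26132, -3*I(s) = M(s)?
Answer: -57132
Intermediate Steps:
I(s) = 0 (I(s) = -1/3*0 = 0)
N(h, x) = h*(x + 2*h)
T(S) = -657 - 9*S*(2*S + (-2 + S)/(3 + S)) (T(S) = -9*(S*((S - 2)/(S + 3) + 2*S) - 1*(-73)) = -9*(S*((-2 + S)/(3 + S) + 2*S) + 73) = -9*(S*(2*S + (-2 + S)/(3 + S)) + 73) = -9*(73 + S*(2*S + (-2 + S)/(3 + S))) = -657 - 9*S*(2*S + (-2 + S)/(3 + S)))
(T(I(-13)) - 30343) + z = (9*(-219 - 71*0 - 7*0**2 - 2*0**3)/(3 + 0) - 30343) - 26132 = (9*(-219 + 0 - 7*0 - 2*0)/3 - 30343) - 26132 = (9*(1/3)*(-219 + 0 + 0 + 0) - 30343) - 26132 = (9*(1/3)*(-219) - 30343) - 26132 = (-657 - 30343) - 26132 = -31000 - 26132 = -57132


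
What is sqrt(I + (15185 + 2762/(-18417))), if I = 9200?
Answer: sqrt(8270997035511)/18417 ≈ 156.16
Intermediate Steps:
sqrt(I + (15185 + 2762/(-18417))) = sqrt(9200 + (15185 + 2762/(-18417))) = sqrt(9200 + (15185 + 2762*(-1/18417))) = sqrt(9200 + (15185 - 2762/18417)) = sqrt(9200 + 279659383/18417) = sqrt(449095783/18417) = sqrt(8270997035511)/18417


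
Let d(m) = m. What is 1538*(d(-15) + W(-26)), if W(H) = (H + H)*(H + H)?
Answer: 4135682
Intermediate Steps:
W(H) = 4*H² (W(H) = (2*H)*(2*H) = 4*H²)
1538*(d(-15) + W(-26)) = 1538*(-15 + 4*(-26)²) = 1538*(-15 + 4*676) = 1538*(-15 + 2704) = 1538*2689 = 4135682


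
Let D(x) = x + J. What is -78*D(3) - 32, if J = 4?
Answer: -578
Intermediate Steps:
D(x) = 4 + x (D(x) = x + 4 = 4 + x)
-78*D(3) - 32 = -78*(4 + 3) - 32 = -78*7 - 32 = -546 - 32 = -578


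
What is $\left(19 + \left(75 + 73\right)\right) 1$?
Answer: $167$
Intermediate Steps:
$\left(19 + \left(75 + 73\right)\right) 1 = \left(19 + 148\right) 1 = 167 \cdot 1 = 167$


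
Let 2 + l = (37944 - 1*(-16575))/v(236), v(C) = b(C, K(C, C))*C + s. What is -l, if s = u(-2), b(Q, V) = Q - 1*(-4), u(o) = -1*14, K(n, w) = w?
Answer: 58733/56626 ≈ 1.0372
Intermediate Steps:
u(o) = -14
b(Q, V) = 4 + Q (b(Q, V) = Q + 4 = 4 + Q)
s = -14
v(C) = -14 + C*(4 + C) (v(C) = (4 + C)*C - 14 = C*(4 + C) - 14 = -14 + C*(4 + C))
l = -58733/56626 (l = -2 + (37944 - 1*(-16575))/(-14 + 236*(4 + 236)) = -2 + (37944 + 16575)/(-14 + 236*240) = -2 + 54519/(-14 + 56640) = -2 + 54519/56626 = -58733/56626 ≈ -1.0372)
-l = -1*(-58733/56626) = 58733/56626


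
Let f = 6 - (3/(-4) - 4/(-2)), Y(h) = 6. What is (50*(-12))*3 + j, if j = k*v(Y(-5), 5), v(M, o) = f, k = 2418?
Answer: 19371/2 ≈ 9685.5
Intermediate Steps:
f = 19/4 (f = 6 - (3*(-¼) - 4*(-½)) = 6 - (-¾ + 2) = 6 - 1*5/4 = 6 - 5/4 = 19/4 ≈ 4.7500)
v(M, o) = 19/4
j = 22971/2 (j = 2418*(19/4) = 22971/2 ≈ 11486.)
(50*(-12))*3 + j = (50*(-12))*3 + 22971/2 = -600*3 + 22971/2 = -1800 + 22971/2 = 19371/2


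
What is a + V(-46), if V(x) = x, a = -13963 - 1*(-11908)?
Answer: -2101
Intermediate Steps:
a = -2055 (a = -13963 + 11908 = -2055)
a + V(-46) = -2055 - 46 = -2101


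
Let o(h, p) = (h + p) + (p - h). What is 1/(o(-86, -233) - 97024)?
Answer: -1/97490 ≈ -1.0257e-5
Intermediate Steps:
o(h, p) = 2*p
1/(o(-86, -233) - 97024) = 1/(2*(-233) - 97024) = 1/(-466 - 97024) = 1/(-97490) = -1/97490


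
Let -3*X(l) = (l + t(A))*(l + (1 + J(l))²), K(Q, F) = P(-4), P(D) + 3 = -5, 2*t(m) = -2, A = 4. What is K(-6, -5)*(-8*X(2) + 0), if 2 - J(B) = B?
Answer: -64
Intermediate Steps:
t(m) = -1 (t(m) = (½)*(-2) = -1)
P(D) = -8 (P(D) = -3 - 5 = -8)
J(B) = 2 - B
K(Q, F) = -8
X(l) = -(-1 + l)*(l + (3 - l)²)/3 (X(l) = -(l - 1)*(l + (1 + (2 - l))²)/3 = -(-1 + l)*(l + (3 - l)²)/3)
K(-6, -5)*(-8*X(2) + 0) = -8*(-8*(3 + 2*2² - 14/3*2 - ⅓*2³) + 0) = -8*(-8*(3 + 2*4 - 28/3 - ⅓*8) + 0) = -8*(-8*(3 + 8 - 28/3 - 8/3) + 0) = -8*(-8*(-1) + 0) = -8*(8 + 0) = -8*8 = -64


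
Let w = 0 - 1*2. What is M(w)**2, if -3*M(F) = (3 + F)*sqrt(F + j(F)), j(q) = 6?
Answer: 4/9 ≈ 0.44444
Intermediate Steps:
w = -2 (w = 0 - 2 = -2)
M(F) = -sqrt(6 + F)*(3 + F)/3 (M(F) = -(3 + F)*sqrt(F + 6)/3 = -(3 + F)*sqrt(6 + F)/3 = -sqrt(6 + F)*(3 + F)/3)
M(w)**2 = (sqrt(6 - 2)*(-3 - 1*(-2))/3)**2 = (sqrt(4)*(-3 + 2)/3)**2 = ((1/3)*2*(-1))**2 = (-2/3)**2 = 4/9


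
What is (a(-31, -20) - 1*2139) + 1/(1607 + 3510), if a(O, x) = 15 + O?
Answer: -11027134/5117 ≈ -2155.0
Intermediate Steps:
(a(-31, -20) - 1*2139) + 1/(1607 + 3510) = ((15 - 31) - 1*2139) + 1/(1607 + 3510) = (-16 - 2139) + 1/5117 = -2155 + 1/5117 = -11027134/5117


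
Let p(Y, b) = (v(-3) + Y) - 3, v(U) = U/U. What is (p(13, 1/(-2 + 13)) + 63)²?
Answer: 5476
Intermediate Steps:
v(U) = 1
p(Y, b) = -2 + Y (p(Y, b) = (1 + Y) - 3 = -2 + Y)
(p(13, 1/(-2 + 13)) + 63)² = ((-2 + 13) + 63)² = (11 + 63)² = 74² = 5476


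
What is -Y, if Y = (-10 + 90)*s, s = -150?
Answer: 12000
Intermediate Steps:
Y = -12000 (Y = (-10 + 90)*(-150) = 80*(-150) = -12000)
-Y = -1*(-12000) = 12000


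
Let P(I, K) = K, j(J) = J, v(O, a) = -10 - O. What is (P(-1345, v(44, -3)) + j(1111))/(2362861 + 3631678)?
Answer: 1057/5994539 ≈ 0.00017633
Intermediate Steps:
(P(-1345, v(44, -3)) + j(1111))/(2362861 + 3631678) = ((-10 - 1*44) + 1111)/(2362861 + 3631678) = ((-10 - 44) + 1111)/5994539 = (-54 + 1111)*(1/5994539) = 1057*(1/5994539) = 1057/5994539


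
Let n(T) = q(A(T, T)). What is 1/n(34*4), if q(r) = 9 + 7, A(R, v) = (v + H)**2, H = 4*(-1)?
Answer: 1/16 ≈ 0.062500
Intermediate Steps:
H = -4
A(R, v) = (-4 + v)**2 (A(R, v) = (v - 4)**2 = (-4 + v)**2)
q(r) = 16
n(T) = 16
1/n(34*4) = 1/16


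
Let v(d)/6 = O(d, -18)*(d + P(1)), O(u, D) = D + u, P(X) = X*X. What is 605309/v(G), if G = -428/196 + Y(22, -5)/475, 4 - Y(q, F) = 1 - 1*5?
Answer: 327911396343125/76485021084 ≈ 4287.3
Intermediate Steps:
Y(q, F) = 8 (Y(q, F) = 4 - (1 - 1*5) = 4 - (1 - 5) = 4 - 1*(-4) = 4 + 4 = 8)
P(X) = X²
G = -50433/23275 (G = -428/196 + 8/475 = -428*1/196 + 8*(1/475) = -107/49 + 8/475 = -50433/23275 ≈ -2.1668)
v(d) = 6*(1 + d)*(-18 + d) (v(d) = 6*((-18 + d)*(d + 1²)) = 6*((-18 + d)*(d + 1)) = 6*((-18 + d)*(1 + d)) = 6*((1 + d)*(-18 + d)) = 6*(1 + d)*(-18 + d))
605309/v(G) = 605309/((6*(1 - 50433/23275)*(-18 - 50433/23275))) = 605309/((6*(-27158/23275)*(-469383/23275))) = 605309/(76485021084/541725625) = 605309*(541725625/76485021084) = 327911396343125/76485021084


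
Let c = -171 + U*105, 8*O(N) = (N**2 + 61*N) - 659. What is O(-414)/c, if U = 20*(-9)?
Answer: -11191/11736 ≈ -0.95356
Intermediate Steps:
U = -180
O(N) = -659/8 + N**2/8 + 61*N/8 (O(N) = ((N**2 + 61*N) - 659)/8 = (-659 + N**2 + 61*N)/8 = -659/8 + N**2/8 + 61*N/8)
c = -19071 (c = -171 - 180*105 = -171 - 18900 = -19071)
O(-414)/c = (-659/8 + (1/8)*(-414)**2 + (61/8)*(-414))/(-19071) = (-659/8 + (1/8)*171396 - 12627/4)*(-1/19071) = (-659/8 + 42849/2 - 12627/4)*(-1/19071) = (145483/8)*(-1/19071) = -11191/11736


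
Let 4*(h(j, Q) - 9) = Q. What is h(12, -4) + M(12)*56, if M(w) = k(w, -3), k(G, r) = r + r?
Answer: -328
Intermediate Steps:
k(G, r) = 2*r
h(j, Q) = 9 + Q/4
M(w) = -6 (M(w) = 2*(-3) = -6)
h(12, -4) + M(12)*56 = (9 + (¼)*(-4)) - 6*56 = (9 - 1) - 336 = 8 - 336 = -328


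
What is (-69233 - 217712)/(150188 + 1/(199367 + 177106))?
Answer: -21605408997/11308345385 ≈ -1.9106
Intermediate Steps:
(-69233 - 217712)/(150188 + 1/(199367 + 177106)) = -286945/(150188 + 1/376473) = -286945/56541726925/376473 = -286945*376473/56541726925 = -21605408997/11308345385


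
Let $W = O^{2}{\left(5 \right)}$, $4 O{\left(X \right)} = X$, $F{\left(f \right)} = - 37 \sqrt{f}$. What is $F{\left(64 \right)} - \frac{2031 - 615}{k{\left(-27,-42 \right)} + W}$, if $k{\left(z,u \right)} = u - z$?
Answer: $- \frac{40984}{215} \approx -190.62$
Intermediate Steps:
$O{\left(X \right)} = \frac{X}{4}$
$W = \frac{25}{16}$ ($W = \left(\frac{1}{4} \cdot 5\right)^{2} = \left(\frac{5}{4}\right)^{2} = \frac{25}{16} \approx 1.5625$)
$F{\left(64 \right)} - \frac{2031 - 615}{k{\left(-27,-42 \right)} + W} = - 37 \sqrt{64} - \frac{2031 - 615}{\left(-42 - -27\right) + \frac{25}{16}} = \left(-37\right) 8 - \frac{1416}{\left(-42 + 27\right) + \frac{25}{16}} = -296 - \frac{1416}{-15 + \frac{25}{16}} = -296 - \frac{1416}{- \frac{215}{16}} = -296 - 1416 \left(- \frac{16}{215}\right) = -296 - - \frac{22656}{215} = -296 + \frac{22656}{215} = - \frac{40984}{215}$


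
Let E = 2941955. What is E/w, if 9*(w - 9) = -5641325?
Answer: -26477595/5641244 ≈ -4.6936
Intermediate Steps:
w = -5641244/9 (w = 9 + (1/9)*(-5641325) = 9 - 5641325/9 = -5641244/9 ≈ -6.2681e+5)
E/w = 2941955/(-5641244/9) = 2941955*(-9/5641244) = -26477595/5641244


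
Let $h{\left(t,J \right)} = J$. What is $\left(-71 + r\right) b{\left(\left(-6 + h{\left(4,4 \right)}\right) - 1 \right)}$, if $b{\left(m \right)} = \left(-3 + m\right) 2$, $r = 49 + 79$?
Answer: $-684$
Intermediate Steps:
$r = 128$
$b{\left(m \right)} = -6 + 2 m$
$\left(-71 + r\right) b{\left(\left(-6 + h{\left(4,4 \right)}\right) - 1 \right)} = \left(-71 + 128\right) \left(-6 + 2 \left(\left(-6 + 4\right) - 1\right)\right) = 57 \left(-6 + 2 \left(-2 - 1\right)\right) = 57 \left(-6 + 2 \left(-3\right)\right) = 57 \left(-6 - 6\right) = 57 \left(-12\right) = -684$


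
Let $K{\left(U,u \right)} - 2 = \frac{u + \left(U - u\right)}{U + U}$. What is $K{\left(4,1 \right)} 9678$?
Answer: $24195$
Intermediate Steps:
$K{\left(U,u \right)} = \frac{5}{2}$ ($K{\left(U,u \right)} = 2 + \frac{u + \left(U - u\right)}{U + U} = 2 + \frac{U}{2 U} = 2 + U \frac{1}{2 U} = 2 + \frac{1}{2} = \frac{5}{2}$)
$K{\left(4,1 \right)} 9678 = \frac{5}{2} \cdot 9678 = 24195$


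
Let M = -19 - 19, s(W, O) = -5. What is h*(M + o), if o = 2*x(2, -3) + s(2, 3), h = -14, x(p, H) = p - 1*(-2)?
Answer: 490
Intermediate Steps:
x(p, H) = 2 + p (x(p, H) = p + 2 = 2 + p)
o = 3 (o = 2*(2 + 2) - 5 = 2*4 - 5 = 8 - 5 = 3)
M = -38
h*(M + o) = -14*(-38 + 3) = -14*(-35) = 490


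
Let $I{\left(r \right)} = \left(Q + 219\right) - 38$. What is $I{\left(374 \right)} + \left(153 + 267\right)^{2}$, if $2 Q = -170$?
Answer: $176496$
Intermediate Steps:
$Q = -85$ ($Q = \frac{1}{2} \left(-170\right) = -85$)
$I{\left(r \right)} = 96$ ($I{\left(r \right)} = \left(-85 + 219\right) - 38 = 134 - 38 = 96$)
$I{\left(374 \right)} + \left(153 + 267\right)^{2} = 96 + \left(153 + 267\right)^{2} = 96 + 420^{2} = 96 + 176400 = 176496$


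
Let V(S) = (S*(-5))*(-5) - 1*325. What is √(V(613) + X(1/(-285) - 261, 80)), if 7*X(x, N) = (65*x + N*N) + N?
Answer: √2149549458/399 ≈ 116.20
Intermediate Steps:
X(x, N) = N/7 + N²/7 + 65*x/7 (X(x, N) = ((65*x + N*N) + N)/7 = ((65*x + N²) + N)/7 = ((N² + 65*x) + N)/7 = (N + N² + 65*x)/7 = N/7 + N²/7 + 65*x/7)
V(S) = -325 + 25*S (V(S) = -5*S*(-5) - 325 = 25*S - 325 = -325 + 25*S)
√(V(613) + X(1/(-285) - 261, 80)) = √((-325 + 25*613) + ((⅐)*80 + (⅐)*80² + 65*(1/(-285) - 261)/7)) = √((-325 + 15325) + (80/7 + (⅐)*6400 + 65*(-1/285 - 261)/7)) = √(15000 + (80/7 + 6400/7 + (65/7)*(-74386/285))) = √(15000 + (80/7 + 6400/7 - 967018/399)) = √(15000 - 597658/399) = √(5387342/399) = √2149549458/399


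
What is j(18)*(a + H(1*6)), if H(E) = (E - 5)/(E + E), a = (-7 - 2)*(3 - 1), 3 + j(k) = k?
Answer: -1075/4 ≈ -268.75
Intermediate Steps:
j(k) = -3 + k
a = -18 (a = -9*2 = -18)
H(E) = (-5 + E)/(2*E) (H(E) = (-5 + E)/((2*E)) = (-5 + E)*(1/(2*E)) = (-5 + E)/(2*E))
j(18)*(a + H(1*6)) = (-3 + 18)*(-18 + (-5 + 1*6)/(2*((1*6)))) = 15*(-18 + (½)*(-5 + 6)/6) = 15*(-18 + (½)*(⅙)*1) = 15*(-18 + 1/12) = 15*(-215/12) = -1075/4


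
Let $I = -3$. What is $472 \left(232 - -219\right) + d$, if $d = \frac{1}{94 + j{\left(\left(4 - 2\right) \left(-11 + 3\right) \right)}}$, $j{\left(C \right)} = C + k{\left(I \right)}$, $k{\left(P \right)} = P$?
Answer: $\frac{15965401}{75} \approx 2.1287 \cdot 10^{5}$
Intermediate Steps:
$j{\left(C \right)} = -3 + C$ ($j{\left(C \right)} = C - 3 = -3 + C$)
$d = \frac{1}{75}$ ($d = \frac{1}{94 + \left(-3 + \left(4 - 2\right) \left(-11 + 3\right)\right)} = \frac{1}{94 + \left(-3 + 2 \left(-8\right)\right)} = \frac{1}{94 - 19} = \frac{1}{75} \approx 0.013333$)
$472 \left(232 - -219\right) + d = 472 \left(232 - -219\right) + \frac{1}{75} = 472 \left(232 + 219\right) + \frac{1}{75} = 472 \cdot 451 + \frac{1}{75} = 212872 + \frac{1}{75} = \frac{15965401}{75}$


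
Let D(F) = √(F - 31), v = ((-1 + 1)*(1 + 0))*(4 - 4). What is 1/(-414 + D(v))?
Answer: -414/171427 - I*√31/171427 ≈ -0.002415 - 3.2479e-5*I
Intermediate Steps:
v = 0 (v = (0*1)*0 = 0*0 = 0)
D(F) = √(-31 + F)
1/(-414 + D(v)) = 1/(-414 + √(-31 + 0)) = 1/(-414 + √(-31)) = 1/(-414 + I*√31)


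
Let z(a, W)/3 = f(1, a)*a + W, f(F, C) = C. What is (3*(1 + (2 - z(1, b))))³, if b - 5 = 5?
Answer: -729000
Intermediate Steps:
b = 10 (b = 5 + 5 = 10)
z(a, W) = 3*W + 3*a² (z(a, W) = 3*(a*a + W) = 3*(a² + W) = 3*(W + a²) = 3*W + 3*a²)
(3*(1 + (2 - z(1, b))))³ = (3*(1 + (2 - (3*10 + 3*1²))))³ = (3*(1 + (2 - (30 + 3*1))))³ = (3*(1 + (2 - (30 + 3))))³ = (3*(1 + (2 - 1*33)))³ = (3*(1 + (2 - 33)))³ = (3*(1 - 31))³ = (3*(-30))³ = (-90)³ = -729000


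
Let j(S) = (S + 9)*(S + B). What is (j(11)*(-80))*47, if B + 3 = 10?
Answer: -1353600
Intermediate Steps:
B = 7 (B = -3 + 10 = 7)
j(S) = (7 + S)*(9 + S) (j(S) = (S + 9)*(S + 7) = (9 + S)*(7 + S) = (7 + S)*(9 + S))
(j(11)*(-80))*47 = ((63 + 11**2 + 16*11)*(-80))*47 = ((63 + 121 + 176)*(-80))*47 = (360*(-80))*47 = -28800*47 = -1353600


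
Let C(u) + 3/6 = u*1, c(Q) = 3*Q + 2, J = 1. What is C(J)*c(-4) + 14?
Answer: 9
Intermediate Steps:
c(Q) = 2 + 3*Q
C(u) = -1/2 + u (C(u) = -1/2 + u*1 = -1/2 + u)
C(J)*c(-4) + 14 = (-1/2 + 1)*(2 + 3*(-4)) + 14 = (2 - 12)/2 + 14 = (1/2)*(-10) + 14 = -5 + 14 = 9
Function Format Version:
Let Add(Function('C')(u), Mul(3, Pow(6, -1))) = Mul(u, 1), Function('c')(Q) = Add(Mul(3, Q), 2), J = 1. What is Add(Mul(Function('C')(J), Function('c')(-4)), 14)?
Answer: 9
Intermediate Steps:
Function('c')(Q) = Add(2, Mul(3, Q))
Function('C')(u) = Add(Rational(-1, 2), u) (Function('C')(u) = Add(Rational(-1, 2), Mul(u, 1)) = Add(Rational(-1, 2), u))
Add(Mul(Function('C')(J), Function('c')(-4)), 14) = Add(Mul(Add(Rational(-1, 2), 1), Add(2, Mul(3, -4))), 14) = Add(Mul(Rational(1, 2), Add(2, -12)), 14) = Add(Mul(Rational(1, 2), -10), 14) = Add(-5, 14) = 9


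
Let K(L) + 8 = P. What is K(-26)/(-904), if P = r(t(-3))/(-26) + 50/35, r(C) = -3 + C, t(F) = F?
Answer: 577/82264 ≈ 0.0070140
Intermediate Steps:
P = 151/91 (P = (-3 - 3)/(-26) + 50/35 = -6*(-1/26) + 50*(1/35) = 3/13 + 10/7 = 151/91 ≈ 1.6593)
K(L) = -577/91 (K(L) = -8 + 151/91 = -577/91)
K(-26)/(-904) = -577/91/(-904) = -577/91*(-1/904) = 577/82264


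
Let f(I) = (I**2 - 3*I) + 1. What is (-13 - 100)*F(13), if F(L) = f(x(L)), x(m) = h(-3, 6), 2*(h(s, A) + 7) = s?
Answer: -44635/4 ≈ -11159.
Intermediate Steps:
h(s, A) = -7 + s/2
x(m) = -17/2 (x(m) = -7 + (1/2)*(-3) = -7 - 3/2 = -17/2)
f(I) = 1 + I**2 - 3*I
F(L) = 395/4 (F(L) = 1 + (-17/2)**2 - 3*(-17/2) = 1 + 289/4 + 51/2 = 395/4)
(-13 - 100)*F(13) = (-13 - 100)*(395/4) = -113*395/4 = -44635/4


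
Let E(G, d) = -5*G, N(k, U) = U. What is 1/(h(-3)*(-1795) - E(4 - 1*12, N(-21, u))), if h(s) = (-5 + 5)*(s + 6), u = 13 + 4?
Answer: -1/40 ≈ -0.025000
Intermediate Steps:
u = 17
h(s) = 0 (h(s) = 0*(6 + s) = 0)
1/(h(-3)*(-1795) - E(4 - 1*12, N(-21, u))) = 1/(0*(-1795) - (-5)*(4 - 1*12)) = 1/(0 - (-5)*(4 - 12)) = 1/(0 - (-5)*(-8)) = 1/(0 - 1*40) = 1/(0 - 40) = 1/(-40) = -1/40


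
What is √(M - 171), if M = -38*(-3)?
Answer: I*√57 ≈ 7.5498*I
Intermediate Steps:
M = 114
√(M - 171) = √(114 - 171) = √(-57) = I*√57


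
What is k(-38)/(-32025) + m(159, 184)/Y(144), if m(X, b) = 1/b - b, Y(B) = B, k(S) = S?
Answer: -40118501/31427200 ≈ -1.2766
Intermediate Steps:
k(-38)/(-32025) + m(159, 184)/Y(144) = -38/(-32025) + (1/184 - 1*184)/144 = -38*(-1/32025) + (1/184 - 184)*(1/144) = 38/32025 - 33855/184*1/144 = 38/32025 - 11285/8832 = -40118501/31427200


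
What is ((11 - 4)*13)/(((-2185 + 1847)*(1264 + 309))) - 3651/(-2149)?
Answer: 149303555/87889802 ≈ 1.6988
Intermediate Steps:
((11 - 4)*13)/(((-2185 + 1847)*(1264 + 309))) - 3651/(-2149) = (7*13)/((-338*1573)) - 3651*(-1/2149) = 91/(-531674) + 3651/2149 = 91*(-1/531674) + 3651/2149 = -7/40898 + 3651/2149 = 149303555/87889802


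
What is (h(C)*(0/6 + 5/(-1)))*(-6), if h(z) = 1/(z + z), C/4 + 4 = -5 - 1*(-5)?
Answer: -15/16 ≈ -0.93750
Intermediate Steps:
C = -16 (C = -16 + 4*(-5 - 1*(-5)) = -16 + 4*(-5 + 5) = -16 + 4*0 = -16 + 0 = -16)
h(z) = 1/(2*z)
(h(C)*(0/6 + 5/(-1)))*(-6) = (((1/2)/(-16))*(0/6 + 5/(-1)))*(-6) = (((1/2)*(-1/16))*(0*(1/6) + 5*(-1)))*(-6) = -(0 - 5)/32*(-6) = -1/32*(-5)*(-6) = (5/32)*(-6) = -15/16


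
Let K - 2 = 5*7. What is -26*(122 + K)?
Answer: -4134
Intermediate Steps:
K = 37 (K = 2 + 5*7 = 2 + 35 = 37)
-26*(122 + K) = -26*(122 + 37) = -26*159 = -4134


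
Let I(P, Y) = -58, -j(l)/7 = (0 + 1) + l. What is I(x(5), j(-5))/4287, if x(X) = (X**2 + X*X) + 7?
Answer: -58/4287 ≈ -0.013529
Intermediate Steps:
x(X) = 7 + 2*X**2 (x(X) = (X**2 + X**2) + 7 = 2*X**2 + 7 = 7 + 2*X**2)
j(l) = -7 - 7*l (j(l) = -7*((0 + 1) + l) = -7*(1 + l) = -7 - 7*l)
I(x(5), j(-5))/4287 = -58/4287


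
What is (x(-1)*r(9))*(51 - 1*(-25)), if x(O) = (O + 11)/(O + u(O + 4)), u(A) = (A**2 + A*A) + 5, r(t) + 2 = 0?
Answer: -760/11 ≈ -69.091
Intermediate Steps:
r(t) = -2 (r(t) = -2 + 0 = -2)
u(A) = 5 + 2*A**2 (u(A) = (A**2 + A**2) + 5 = 2*A**2 + 5 = 5 + 2*A**2)
x(O) = (11 + O)/(5 + O + 2*(4 + O)**2) (x(O) = (O + 11)/(O + (5 + 2*(O + 4)**2)) = (11 + O)/(O + (5 + 2*(4 + O)**2)) = (11 + O)/(5 + O + 2*(4 + O)**2))
(x(-1)*r(9))*(51 - 1*(-25)) = (((11 - 1)/(5 - 1 + 2*(4 - 1)**2))*(-2))*(51 - 1*(-25)) = ((10/(5 - 1 + 2*3**2))*(-2))*(51 + 25) = ((10/(5 - 1 + 2*9))*(-2))*76 = ((10/(5 - 1 + 18))*(-2))*76 = ((10/22)*(-2))*76 = (((1/22)*10)*(-2))*76 = ((5/11)*(-2))*76 = -10/11*76 = -760/11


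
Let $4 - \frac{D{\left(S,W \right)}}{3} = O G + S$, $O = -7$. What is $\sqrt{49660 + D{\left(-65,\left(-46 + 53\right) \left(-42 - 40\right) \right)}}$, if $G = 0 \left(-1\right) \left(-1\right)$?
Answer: $\sqrt{49867} \approx 223.31$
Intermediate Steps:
$G = 0$ ($G = 0 \left(-1\right) = 0$)
$D{\left(S,W \right)} = 12 - 3 S$ ($D{\left(S,W \right)} = 12 - 3 \left(\left(-7\right) 0 + S\right) = 12 - 3 \left(0 + S\right) = 12 - 3 S$)
$\sqrt{49660 + D{\left(-65,\left(-46 + 53\right) \left(-42 - 40\right) \right)}} = \sqrt{49660 + \left(12 - -195\right)} = \sqrt{49660 + \left(12 + 195\right)} = \sqrt{49660 + 207} = \sqrt{49867}$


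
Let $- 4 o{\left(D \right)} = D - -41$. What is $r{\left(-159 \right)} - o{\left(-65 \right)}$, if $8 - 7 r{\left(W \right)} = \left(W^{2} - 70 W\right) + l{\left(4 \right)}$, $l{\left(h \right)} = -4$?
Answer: $- \frac{36441}{7} \approx -5205.9$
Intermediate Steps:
$o{\left(D \right)} = - \frac{41}{4} - \frac{D}{4}$ ($o{\left(D \right)} = - \frac{D - -41}{4} = - \frac{D + 41}{4} = - \frac{41 + D}{4} = - \frac{41}{4} - \frac{D}{4}$)
$r{\left(W \right)} = \frac{12}{7} + 10 W - \frac{W^{2}}{7}$ ($r{\left(W \right)} = \frac{8}{7} - \frac{\left(W^{2} - 70 W\right) - 4}{7} = \frac{8}{7} - \frac{-4 + W^{2} - 70 W}{7} = \frac{8}{7} + \left(\frac{4}{7} + 10 W - \frac{W^{2}}{7}\right) = \frac{12}{7} + 10 W - \frac{W^{2}}{7}$)
$r{\left(-159 \right)} - o{\left(-65 \right)} = \left(\frac{12}{7} + 10 \left(-159\right) - \frac{\left(-159\right)^{2}}{7}\right) - \left(- \frac{41}{4} - - \frac{65}{4}\right) = \left(\frac{12}{7} - 1590 - \frac{25281}{7}\right) - \left(- \frac{41}{4} + \frac{65}{4}\right) = \left(\frac{12}{7} - 1590 - \frac{25281}{7}\right) - 6 = - \frac{36399}{7} - 6 = - \frac{36441}{7}$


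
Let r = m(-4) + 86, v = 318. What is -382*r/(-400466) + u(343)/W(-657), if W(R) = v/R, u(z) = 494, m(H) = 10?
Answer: -10830231861/10612349 ≈ -1020.5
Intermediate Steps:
W(R) = 318/R
r = 96 (r = 10 + 86 = 96)
-382*r/(-400466) + u(343)/W(-657) = -382*96/(-400466) + 494/((318/(-657))) = -36672*(-1/400466) + 494/((318*(-1/657))) = 18336/200233 + 494/(-106/219) = 18336/200233 + 494*(-219/106) = 18336/200233 - 54093/53 = -10830231861/10612349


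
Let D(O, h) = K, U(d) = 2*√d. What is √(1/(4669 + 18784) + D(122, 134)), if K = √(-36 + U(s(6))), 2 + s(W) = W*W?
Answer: √(23453 + 550043209*I*√2*√(18 - √34))/23453 ≈ 1.5706 + 1.5706*I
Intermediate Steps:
s(W) = -2 + W² (s(W) = -2 + W*W = -2 + W²)
K = √(-36 + 2*√34) (K = √(-36 + 2*√(-2 + 6²)) = √(-36 + 2*√(-2 + 36)) = √(-36 + 2*√34) ≈ 4.9334*I)
D(O, h) = √(-36 + 2*√34)
√(1/(4669 + 18784) + D(122, 134)) = √(1/(4669 + 18784) + √(-36 + 2*√34)) = √(1/23453 + √(-36 + 2*√34))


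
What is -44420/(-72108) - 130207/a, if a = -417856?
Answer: 6987532469/7532690112 ≈ 0.92763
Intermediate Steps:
-44420/(-72108) - 130207/a = -44420/(-72108) - 130207/(-417856) = -44420*(-1/72108) - 130207*(-1/417856) = 11105/18027 + 130207/417856 = 6987532469/7532690112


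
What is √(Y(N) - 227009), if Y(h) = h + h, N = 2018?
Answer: I*√222973 ≈ 472.2*I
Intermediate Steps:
Y(h) = 2*h
√(Y(N) - 227009) = √(2*2018 - 227009) = √(4036 - 227009) = √(-222973) = I*√222973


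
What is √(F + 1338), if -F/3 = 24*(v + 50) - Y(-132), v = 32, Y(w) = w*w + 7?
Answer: 3*√5303 ≈ 218.47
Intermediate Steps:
Y(w) = 7 + w² (Y(w) = w² + 7 = 7 + w²)
F = 46389 (F = -3*(24*(32 + 50) - (7 + (-132)²)) = -3*(24*82 - (7 + 17424)) = -3*(1968 - 1*17431) = -3*(1968 - 17431) = -3*(-15463) = 46389)
√(F + 1338) = √(46389 + 1338) = √47727 = 3*√5303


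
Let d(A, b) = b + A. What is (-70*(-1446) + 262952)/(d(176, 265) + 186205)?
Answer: 182086/93323 ≈ 1.9511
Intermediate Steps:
d(A, b) = A + b
(-70*(-1446) + 262952)/(d(176, 265) + 186205) = (-70*(-1446) + 262952)/((176 + 265) + 186205) = (101220 + 262952)/(441 + 186205) = 364172/186646 = 364172*(1/186646) = 182086/93323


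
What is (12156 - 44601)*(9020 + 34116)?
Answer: -1399547520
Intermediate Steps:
(12156 - 44601)*(9020 + 34116) = -32445*43136 = -1399547520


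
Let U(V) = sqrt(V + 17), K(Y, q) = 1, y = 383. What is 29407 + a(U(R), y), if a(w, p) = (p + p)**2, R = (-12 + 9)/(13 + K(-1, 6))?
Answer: 616163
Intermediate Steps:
R = -3/14 (R = (-12 + 9)/(13 + 1) = -3/14 ≈ -0.21429)
U(V) = sqrt(17 + V)
a(w, p) = 4*p**2 (a(w, p) = (2*p)**2 = 4*p**2)
29407 + a(U(R), y) = 29407 + 4*383**2 = 29407 + 4*146689 = 29407 + 586756 = 616163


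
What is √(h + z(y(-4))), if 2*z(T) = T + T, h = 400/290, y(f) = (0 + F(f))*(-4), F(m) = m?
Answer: 6*√406/29 ≈ 4.1689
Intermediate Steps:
y(f) = -4*f (y(f) = (0 + f)*(-4) = f*(-4) = -4*f)
h = 40/29 (h = 400*(1/290) = 40/29 ≈ 1.3793)
z(T) = T (z(T) = (T + T)/2 = (2*T)/2 = T)
√(h + z(y(-4))) = √(40/29 - 4*(-4)) = √(40/29 + 16) = √(504/29) = 6*√406/29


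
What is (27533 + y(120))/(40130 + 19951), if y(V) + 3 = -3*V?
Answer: 27170/60081 ≈ 0.45222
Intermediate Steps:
y(V) = -3 - 3*V
(27533 + y(120))/(40130 + 19951) = (27533 + (-3 - 3*120))/(40130 + 19951) = (27533 + (-3 - 360))/60081 = (27533 - 363)*(1/60081) = 27170*(1/60081) = 27170/60081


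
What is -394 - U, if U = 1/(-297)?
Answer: -117017/297 ≈ -394.00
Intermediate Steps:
U = -1/297 ≈ -0.0033670
-394 - U = -394 - 1*(-1/297) = -394 + 1/297 = -117017/297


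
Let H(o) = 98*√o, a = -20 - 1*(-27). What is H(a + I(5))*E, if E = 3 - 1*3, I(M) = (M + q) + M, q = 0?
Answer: 0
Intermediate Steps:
I(M) = 2*M (I(M) = (M + 0) + M = M + M = 2*M)
a = 7 (a = -20 + 27 = 7)
E = 0 (E = 3 - 3 = 0)
H(a + I(5))*E = (98*√(7 + 2*5))*0 = (98*√(7 + 10))*0 = (98*√17)*0 = 0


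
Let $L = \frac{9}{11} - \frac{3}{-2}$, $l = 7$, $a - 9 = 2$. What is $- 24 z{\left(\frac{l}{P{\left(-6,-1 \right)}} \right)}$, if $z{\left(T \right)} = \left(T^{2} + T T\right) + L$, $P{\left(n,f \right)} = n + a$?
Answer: $- \frac{41172}{275} \approx -149.72$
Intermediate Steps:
$a = 11$ ($a = 9 + 2 = 11$)
$P{\left(n,f \right)} = 11 + n$ ($P{\left(n,f \right)} = n + 11 = 11 + n$)
$L = \frac{51}{22}$ ($L = 9 \cdot \frac{1}{11} - - \frac{3}{2} = \frac{9}{11} + \frac{3}{2} = \frac{51}{22} \approx 2.3182$)
$z{\left(T \right)} = \frac{51}{22} + 2 T^{2}$ ($z{\left(T \right)} = \left(T^{2} + T T\right) + \frac{51}{22} = \left(T^{2} + T^{2}\right) + \frac{51}{22} = 2 T^{2} + \frac{51}{22} = \frac{51}{22} + 2 T^{2}$)
$- 24 z{\left(\frac{l}{P{\left(-6,-1 \right)}} \right)} = - 24 \left(\frac{51}{22} + 2 \left(\frac{7}{11 - 6}\right)^{2}\right) = - 24 \left(\frac{51}{22} + 2 \left(\frac{7}{5}\right)^{2}\right) = - 24 \left(\frac{51}{22} + 2 \cdot \frac{49}{25}\right) = - 24 \left(\frac{51}{22} + \frac{98}{25}\right) = \left(-24\right) \frac{3431}{550} = - \frac{41172}{275}$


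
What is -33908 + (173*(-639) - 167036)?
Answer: -311491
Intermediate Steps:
-33908 + (173*(-639) - 167036) = -33908 + (-110547 - 167036) = -33908 - 277583 = -311491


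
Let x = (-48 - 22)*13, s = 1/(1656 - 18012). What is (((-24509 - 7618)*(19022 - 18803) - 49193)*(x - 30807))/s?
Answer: -3675440752999512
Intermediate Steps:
s = -1/16356 (s = 1/(-16356) = -1/16356 ≈ -6.1140e-5)
x = -910 (x = -70*13 = -910)
(((-24509 - 7618)*(19022 - 18803) - 49193)*(x - 30807))/s = (((-24509 - 7618)*(19022 - 18803) - 49193)*(-910 - 30807))/(-1/16356) = ((-32127*219 - 49193)*(-31717))*(-16356) = ((-7035813 - 49193)*(-31717))*(-16356) = -7085006*(-31717)*(-16356) = 224715135302*(-16356) = -3675440752999512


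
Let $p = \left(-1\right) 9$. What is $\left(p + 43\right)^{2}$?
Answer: $1156$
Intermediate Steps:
$p = -9$
$\left(p + 43\right)^{2} = \left(-9 + 43\right)^{2} = 34^{2} = 1156$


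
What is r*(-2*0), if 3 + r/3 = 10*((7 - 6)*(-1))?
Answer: 0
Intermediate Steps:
r = -39 (r = -9 + 3*(10*((7 - 6)*(-1))) = -9 + 3*(10*(1*(-1))) = -9 + 3*(10*(-1)) = -9 + 3*(-10) = -9 - 30 = -39)
r*(-2*0) = -(-78)*0 = -39*0 = 0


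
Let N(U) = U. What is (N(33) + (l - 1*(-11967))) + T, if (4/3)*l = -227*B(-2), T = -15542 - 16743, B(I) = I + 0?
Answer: -39889/2 ≈ -19945.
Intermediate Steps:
B(I) = I
T = -32285
l = 681/2 (l = 3*(-227*(-2))/4 = 3*(-1*(-454))/4 = (¾)*454 = 681/2 ≈ 340.50)
(N(33) + (l - 1*(-11967))) + T = (33 + (681/2 - 1*(-11967))) - 32285 = (33 + (681/2 + 11967)) - 32285 = (33 + 24615/2) - 32285 = 24681/2 - 32285 = -39889/2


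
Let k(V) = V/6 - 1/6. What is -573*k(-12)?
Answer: 2483/2 ≈ 1241.5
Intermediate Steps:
k(V) = -⅙ + V/6 (k(V) = V*(⅙) - 1*⅙ = V/6 - ⅙ = -⅙ + V/6)
-573*k(-12) = -573*(-⅙ + (⅙)*(-12)) = -573*(-⅙ - 2) = -573*(-13/6) = 2483/2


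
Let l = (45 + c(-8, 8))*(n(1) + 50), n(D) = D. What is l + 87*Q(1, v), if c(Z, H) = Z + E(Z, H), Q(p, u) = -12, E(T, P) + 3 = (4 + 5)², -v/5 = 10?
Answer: 4821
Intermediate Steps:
v = -50 (v = -5*10 = -50)
E(T, P) = 78 (E(T, P) = -3 + (4 + 5)² = -3 + 9² = -3 + 81 = 78)
c(Z, H) = 78 + Z (c(Z, H) = Z + 78 = 78 + Z)
l = 5865 (l = (45 + (78 - 8))*(1 + 50) = (45 + 70)*51 = 115*51 = 5865)
l + 87*Q(1, v) = 5865 + 87*(-12) = 5865 - 1044 = 4821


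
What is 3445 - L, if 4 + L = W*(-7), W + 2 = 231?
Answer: 5052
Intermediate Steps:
W = 229 (W = -2 + 231 = 229)
L = -1607 (L = -4 + 229*(-7) = -4 - 1603 = -1607)
3445 - L = 3445 - 1*(-1607) = 3445 + 1607 = 5052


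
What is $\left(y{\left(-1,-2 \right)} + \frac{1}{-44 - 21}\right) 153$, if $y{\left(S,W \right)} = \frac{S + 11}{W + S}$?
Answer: $- \frac{33303}{65} \approx -512.35$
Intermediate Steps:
$y{\left(S,W \right)} = \frac{11 + S}{S + W}$
$\left(y{\left(-1,-2 \right)} + \frac{1}{-44 - 21}\right) 153 = \left(\frac{11 - 1}{-1 - 2} + \frac{1}{-44 - 21}\right) 153 = \left(\frac{1}{-3} \cdot 10 + \frac{1}{-65}\right) 153 = \left(\left(- \frac{1}{3}\right) 10 - \frac{1}{65}\right) 153 = \left(- \frac{10}{3} - \frac{1}{65}\right) 153 = \left(- \frac{653}{195}\right) 153 = - \frac{33303}{65}$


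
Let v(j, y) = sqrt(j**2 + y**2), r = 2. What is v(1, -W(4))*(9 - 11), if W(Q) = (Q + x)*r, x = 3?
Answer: -2*sqrt(197) ≈ -28.071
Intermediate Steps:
W(Q) = 6 + 2*Q (W(Q) = (Q + 3)*2 = (3 + Q)*2 = 6 + 2*Q)
v(1, -W(4))*(9 - 11) = sqrt(1**2 + (-(6 + 2*4))**2)*(9 - 11) = sqrt(1 + (-(6 + 8))**2)*(-2) = sqrt(1 + (-1*14)**2)*(-2) = sqrt(1 + (-14)**2)*(-2) = sqrt(1 + 196)*(-2) = sqrt(197)*(-2) = -2*sqrt(197)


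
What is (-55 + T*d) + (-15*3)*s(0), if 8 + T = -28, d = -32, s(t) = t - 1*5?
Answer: 1322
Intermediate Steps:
s(t) = -5 + t (s(t) = t - 5 = -5 + t)
T = -36 (T = -8 - 28 = -36)
(-55 + T*d) + (-15*3)*s(0) = (-55 - 36*(-32)) + (-15*3)*(-5 + 0) = (-55 + 1152) - 45*(-5) = 1097 + 225 = 1322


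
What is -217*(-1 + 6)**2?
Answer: -5425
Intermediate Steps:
-217*(-1 + 6)**2 = -217*5**2 = -217*25 = -5425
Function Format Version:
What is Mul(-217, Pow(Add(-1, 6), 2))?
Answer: -5425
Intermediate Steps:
Mul(-217, Pow(Add(-1, 6), 2)) = Mul(-217, Pow(5, 2)) = Mul(-217, 25) = -5425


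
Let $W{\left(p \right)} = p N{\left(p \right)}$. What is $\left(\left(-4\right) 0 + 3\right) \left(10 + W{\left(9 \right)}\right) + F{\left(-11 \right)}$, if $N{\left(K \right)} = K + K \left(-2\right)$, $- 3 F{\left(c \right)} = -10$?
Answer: $- \frac{629}{3} \approx -209.67$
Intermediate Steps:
$F{\left(c \right)} = \frac{10}{3}$ ($F{\left(c \right)} = \left(- \frac{1}{3}\right) \left(-10\right) = \frac{10}{3}$)
$N{\left(K \right)} = - K$ ($N{\left(K \right)} = K - 2 K = - K$)
$W{\left(p \right)} = - p^{2}$ ($W{\left(p \right)} = p \left(- p\right) = - p^{2}$)
$\left(\left(-4\right) 0 + 3\right) \left(10 + W{\left(9 \right)}\right) + F{\left(-11 \right)} = \left(\left(-4\right) 0 + 3\right) \left(10 - 9^{2}\right) + \frac{10}{3} = \left(0 + 3\right) \left(10 - 81\right) + \frac{10}{3} = 3 \left(10 - 81\right) + \frac{10}{3} = 3 \left(-71\right) + \frac{10}{3} = -213 + \frac{10}{3} = - \frac{629}{3}$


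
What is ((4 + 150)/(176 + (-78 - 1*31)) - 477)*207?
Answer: -6583635/67 ≈ -98263.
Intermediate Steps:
((4 + 150)/(176 + (-78 - 1*31)) - 477)*207 = (154/(176 + (-78 - 31)) - 477)*207 = (154/(176 - 109) - 477)*207 = (154/67 - 477)*207 = -31805/67*207 = -6583635/67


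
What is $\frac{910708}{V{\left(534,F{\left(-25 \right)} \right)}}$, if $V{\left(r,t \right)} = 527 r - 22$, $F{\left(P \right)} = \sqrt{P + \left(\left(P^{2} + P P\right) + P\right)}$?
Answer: $\frac{227677}{70349} \approx 3.2364$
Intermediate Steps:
$F{\left(P \right)} = \sqrt{2 P + 2 P^{2}}$ ($F{\left(P \right)} = \sqrt{P + \left(\left(P^{2} + P^{2}\right) + P\right)} = \sqrt{P + \left(2 P^{2} + P\right)} = \sqrt{P + \left(P + 2 P^{2}\right)} = \sqrt{2 P + 2 P^{2}}$)
$V{\left(r,t \right)} = -22 + 527 r$
$\frac{910708}{V{\left(534,F{\left(-25 \right)} \right)}} = \frac{910708}{-22 + 527 \cdot 534} = \frac{910708}{-22 + 281418} = \frac{910708}{281396} = 910708 \cdot \frac{1}{281396} = \frac{227677}{70349}$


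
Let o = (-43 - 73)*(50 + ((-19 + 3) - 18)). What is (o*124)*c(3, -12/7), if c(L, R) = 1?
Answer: -230144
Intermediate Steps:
o = -1856 (o = -116*(50 + (-16 - 18)) = -116*(50 - 34) = -116*16 = -1856)
(o*124)*c(3, -12/7) = -1856*124*1 = -230144*1 = -230144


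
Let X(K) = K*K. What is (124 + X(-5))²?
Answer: 22201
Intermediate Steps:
X(K) = K²
(124 + X(-5))² = (124 + (-5)²)² = (124 + 25)² = 149² = 22201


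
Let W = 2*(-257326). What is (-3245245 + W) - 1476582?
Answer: -5236479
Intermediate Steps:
W = -514652
(-3245245 + W) - 1476582 = (-3245245 - 514652) - 1476582 = -3759897 - 1476582 = -5236479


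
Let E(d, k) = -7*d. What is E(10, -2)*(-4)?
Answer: 280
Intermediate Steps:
E(10, -2)*(-4) = -7*10*(-4) = -70*(-4) = 280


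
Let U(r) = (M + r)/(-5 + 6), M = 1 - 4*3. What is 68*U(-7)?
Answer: -1224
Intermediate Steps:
M = -11 (M = 1 - 12 = -11)
U(r) = -11 + r (U(r) = (-11 + r)/(-5 + 6) = (-11 + r)/1 = (-11 + r)*1 = -11 + r)
68*U(-7) = 68*(-11 - 7) = 68*(-18) = -1224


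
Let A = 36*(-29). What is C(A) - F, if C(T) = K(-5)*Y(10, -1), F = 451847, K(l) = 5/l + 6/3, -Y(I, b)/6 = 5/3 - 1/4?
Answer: -903711/2 ≈ -4.5186e+5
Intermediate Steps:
A = -1044
Y(I, b) = -17/2 (Y(I, b) = -6*(5/3 - 1/4) = -6*(5*(⅓) - 1*¼) = -6*(5/3 - ¼) = -6*17/12 = -17/2)
K(l) = 2 + 5/l (K(l) = 5/l + 6*(⅓) = 5/l + 2 = 2 + 5/l)
C(T) = -17/2 (C(T) = (2 + 5/(-5))*(-17/2) = (2 + 5*(-⅕))*(-17/2) = (2 - 1)*(-17/2) = 1*(-17/2) = -17/2)
C(A) - F = -17/2 - 1*451847 = -17/2 - 451847 = -903711/2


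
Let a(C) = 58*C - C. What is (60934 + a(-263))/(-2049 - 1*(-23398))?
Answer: 45943/21349 ≈ 2.1520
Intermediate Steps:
a(C) = 57*C
(60934 + a(-263))/(-2049 - 1*(-23398)) = (60934 + 57*(-263))/(-2049 - 1*(-23398)) = (60934 - 14991)/(-2049 + 23398) = 45943/21349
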